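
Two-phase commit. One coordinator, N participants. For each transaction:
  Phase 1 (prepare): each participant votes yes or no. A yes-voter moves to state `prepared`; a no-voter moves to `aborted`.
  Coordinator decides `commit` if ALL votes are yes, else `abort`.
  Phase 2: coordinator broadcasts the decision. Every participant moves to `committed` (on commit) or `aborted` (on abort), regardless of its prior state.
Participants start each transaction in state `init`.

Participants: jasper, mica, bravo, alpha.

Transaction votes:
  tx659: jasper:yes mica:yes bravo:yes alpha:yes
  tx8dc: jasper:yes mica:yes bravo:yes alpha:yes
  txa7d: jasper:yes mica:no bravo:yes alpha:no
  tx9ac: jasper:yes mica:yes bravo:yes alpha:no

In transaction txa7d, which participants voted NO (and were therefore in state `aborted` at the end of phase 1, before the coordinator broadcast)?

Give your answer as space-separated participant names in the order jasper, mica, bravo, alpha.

Answer: mica alpha

Derivation:
Txn txa7d phase 1: jasper yes -> prepared; mica no -> aborted; bravo yes -> prepared; alpha no -> aborted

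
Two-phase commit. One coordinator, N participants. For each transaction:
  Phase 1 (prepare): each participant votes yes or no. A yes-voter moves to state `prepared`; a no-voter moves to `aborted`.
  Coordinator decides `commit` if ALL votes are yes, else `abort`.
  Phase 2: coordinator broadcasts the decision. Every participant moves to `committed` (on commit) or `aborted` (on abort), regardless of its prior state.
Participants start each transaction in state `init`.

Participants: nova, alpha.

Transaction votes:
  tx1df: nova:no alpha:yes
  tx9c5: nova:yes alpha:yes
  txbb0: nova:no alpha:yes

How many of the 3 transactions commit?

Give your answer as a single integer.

Answer: 1

Derivation:
tx1df: no from nova -> abort (commits=0)
tx9c5: all yes -> commit (commits=1)
txbb0: no from nova -> abort (commits=1)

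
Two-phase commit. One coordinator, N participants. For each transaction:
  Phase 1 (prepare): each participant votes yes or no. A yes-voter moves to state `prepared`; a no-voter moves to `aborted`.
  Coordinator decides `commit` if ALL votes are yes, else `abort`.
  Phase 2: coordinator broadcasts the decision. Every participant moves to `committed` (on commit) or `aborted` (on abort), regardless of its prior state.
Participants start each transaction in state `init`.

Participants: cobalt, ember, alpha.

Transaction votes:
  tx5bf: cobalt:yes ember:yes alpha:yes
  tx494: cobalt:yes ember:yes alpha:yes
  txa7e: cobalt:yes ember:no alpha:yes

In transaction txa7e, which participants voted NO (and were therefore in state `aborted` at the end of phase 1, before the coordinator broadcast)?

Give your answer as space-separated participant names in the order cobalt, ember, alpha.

Txn txa7e phase 1: cobalt yes -> prepared; ember no -> aborted; alpha yes -> prepared

Answer: ember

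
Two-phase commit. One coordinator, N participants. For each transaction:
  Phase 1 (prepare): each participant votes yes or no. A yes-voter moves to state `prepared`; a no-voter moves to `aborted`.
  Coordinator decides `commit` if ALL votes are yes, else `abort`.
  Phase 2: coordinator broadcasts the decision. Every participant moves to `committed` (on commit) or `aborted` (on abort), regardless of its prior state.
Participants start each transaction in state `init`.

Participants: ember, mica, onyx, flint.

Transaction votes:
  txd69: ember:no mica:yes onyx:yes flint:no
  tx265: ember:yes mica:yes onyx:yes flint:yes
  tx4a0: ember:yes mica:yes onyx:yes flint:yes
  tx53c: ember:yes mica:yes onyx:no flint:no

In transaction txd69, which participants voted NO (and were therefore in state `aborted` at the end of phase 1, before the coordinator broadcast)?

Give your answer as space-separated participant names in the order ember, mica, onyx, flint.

Txn txd69 phase 1: ember no -> aborted; mica yes -> prepared; onyx yes -> prepared; flint no -> aborted

Answer: ember flint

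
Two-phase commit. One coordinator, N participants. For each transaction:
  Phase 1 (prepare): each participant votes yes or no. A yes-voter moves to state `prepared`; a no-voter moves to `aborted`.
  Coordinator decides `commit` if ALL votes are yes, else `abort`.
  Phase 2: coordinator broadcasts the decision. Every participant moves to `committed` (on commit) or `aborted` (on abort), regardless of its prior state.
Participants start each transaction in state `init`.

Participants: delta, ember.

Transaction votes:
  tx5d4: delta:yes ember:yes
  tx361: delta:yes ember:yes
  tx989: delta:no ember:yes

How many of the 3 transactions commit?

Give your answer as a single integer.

tx5d4: all yes -> commit (commits=1)
tx361: all yes -> commit (commits=2)
tx989: no from delta -> abort (commits=2)

Answer: 2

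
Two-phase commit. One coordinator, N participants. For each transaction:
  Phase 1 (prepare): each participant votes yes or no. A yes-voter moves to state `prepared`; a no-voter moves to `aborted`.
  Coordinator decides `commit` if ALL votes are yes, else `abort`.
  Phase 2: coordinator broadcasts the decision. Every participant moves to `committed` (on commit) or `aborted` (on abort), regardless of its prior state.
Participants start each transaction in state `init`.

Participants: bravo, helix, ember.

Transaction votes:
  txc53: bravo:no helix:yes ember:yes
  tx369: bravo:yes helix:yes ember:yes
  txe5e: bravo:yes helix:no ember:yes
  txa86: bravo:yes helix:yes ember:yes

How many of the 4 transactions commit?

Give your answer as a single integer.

Answer: 2

Derivation:
txc53: no from bravo -> abort (commits=0)
tx369: all yes -> commit (commits=1)
txe5e: no from helix -> abort (commits=1)
txa86: all yes -> commit (commits=2)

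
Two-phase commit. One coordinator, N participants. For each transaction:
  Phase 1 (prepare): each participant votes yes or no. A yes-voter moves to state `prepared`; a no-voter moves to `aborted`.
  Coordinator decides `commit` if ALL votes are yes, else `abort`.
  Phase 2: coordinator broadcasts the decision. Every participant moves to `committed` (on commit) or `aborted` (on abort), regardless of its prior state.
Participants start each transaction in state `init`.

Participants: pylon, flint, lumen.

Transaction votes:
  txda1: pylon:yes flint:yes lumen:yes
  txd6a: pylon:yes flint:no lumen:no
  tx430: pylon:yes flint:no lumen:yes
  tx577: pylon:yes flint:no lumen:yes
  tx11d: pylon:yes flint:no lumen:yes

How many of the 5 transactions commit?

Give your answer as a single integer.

Answer: 1

Derivation:
txda1: all yes -> commit (commits=1)
txd6a: no from flint, lumen -> abort (commits=1)
tx430: no from flint -> abort (commits=1)
tx577: no from flint -> abort (commits=1)
tx11d: no from flint -> abort (commits=1)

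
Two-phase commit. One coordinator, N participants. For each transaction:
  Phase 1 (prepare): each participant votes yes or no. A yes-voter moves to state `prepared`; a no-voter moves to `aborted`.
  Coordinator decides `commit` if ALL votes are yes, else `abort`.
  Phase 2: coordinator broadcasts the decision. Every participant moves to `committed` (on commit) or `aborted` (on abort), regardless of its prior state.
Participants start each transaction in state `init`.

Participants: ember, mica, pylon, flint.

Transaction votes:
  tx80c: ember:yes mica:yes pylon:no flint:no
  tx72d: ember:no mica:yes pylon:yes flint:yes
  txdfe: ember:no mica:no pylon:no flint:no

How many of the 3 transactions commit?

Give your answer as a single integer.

tx80c: no from pylon, flint -> abort (commits=0)
tx72d: no from ember -> abort (commits=0)
txdfe: no from ember, mica, pylon, flint -> abort (commits=0)

Answer: 0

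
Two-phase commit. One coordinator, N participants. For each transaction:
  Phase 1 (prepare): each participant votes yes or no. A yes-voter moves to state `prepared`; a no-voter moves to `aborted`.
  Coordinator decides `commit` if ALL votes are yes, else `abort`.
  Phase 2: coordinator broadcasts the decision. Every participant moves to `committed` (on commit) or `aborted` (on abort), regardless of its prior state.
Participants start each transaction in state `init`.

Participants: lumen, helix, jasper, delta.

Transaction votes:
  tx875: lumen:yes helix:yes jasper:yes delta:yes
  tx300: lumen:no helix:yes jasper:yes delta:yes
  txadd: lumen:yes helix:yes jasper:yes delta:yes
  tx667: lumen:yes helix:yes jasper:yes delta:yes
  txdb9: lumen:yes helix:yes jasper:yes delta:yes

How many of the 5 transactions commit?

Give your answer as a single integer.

Answer: 4

Derivation:
tx875: all yes -> commit (commits=1)
tx300: no from lumen -> abort (commits=1)
txadd: all yes -> commit (commits=2)
tx667: all yes -> commit (commits=3)
txdb9: all yes -> commit (commits=4)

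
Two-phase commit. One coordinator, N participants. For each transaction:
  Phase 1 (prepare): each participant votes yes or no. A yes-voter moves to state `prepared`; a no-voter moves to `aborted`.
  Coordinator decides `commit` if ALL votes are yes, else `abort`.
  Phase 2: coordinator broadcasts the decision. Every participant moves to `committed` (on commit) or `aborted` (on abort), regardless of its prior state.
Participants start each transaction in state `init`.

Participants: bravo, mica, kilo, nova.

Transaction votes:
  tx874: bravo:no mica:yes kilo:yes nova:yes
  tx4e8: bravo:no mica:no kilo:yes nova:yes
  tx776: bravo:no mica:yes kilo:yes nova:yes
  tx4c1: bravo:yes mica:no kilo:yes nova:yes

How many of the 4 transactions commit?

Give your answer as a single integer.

tx874: no from bravo -> abort (commits=0)
tx4e8: no from bravo, mica -> abort (commits=0)
tx776: no from bravo -> abort (commits=0)
tx4c1: no from mica -> abort (commits=0)

Answer: 0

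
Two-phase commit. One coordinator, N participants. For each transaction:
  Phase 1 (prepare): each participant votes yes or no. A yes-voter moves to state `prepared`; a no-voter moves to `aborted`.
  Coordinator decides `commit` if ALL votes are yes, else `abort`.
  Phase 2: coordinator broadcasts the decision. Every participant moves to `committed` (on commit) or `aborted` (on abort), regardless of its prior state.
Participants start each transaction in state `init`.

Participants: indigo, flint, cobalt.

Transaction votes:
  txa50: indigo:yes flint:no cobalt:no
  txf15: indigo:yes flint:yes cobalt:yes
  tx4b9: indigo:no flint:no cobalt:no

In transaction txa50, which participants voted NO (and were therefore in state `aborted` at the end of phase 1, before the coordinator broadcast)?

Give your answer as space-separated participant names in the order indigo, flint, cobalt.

Txn txa50 phase 1: indigo yes -> prepared; flint no -> aborted; cobalt no -> aborted

Answer: flint cobalt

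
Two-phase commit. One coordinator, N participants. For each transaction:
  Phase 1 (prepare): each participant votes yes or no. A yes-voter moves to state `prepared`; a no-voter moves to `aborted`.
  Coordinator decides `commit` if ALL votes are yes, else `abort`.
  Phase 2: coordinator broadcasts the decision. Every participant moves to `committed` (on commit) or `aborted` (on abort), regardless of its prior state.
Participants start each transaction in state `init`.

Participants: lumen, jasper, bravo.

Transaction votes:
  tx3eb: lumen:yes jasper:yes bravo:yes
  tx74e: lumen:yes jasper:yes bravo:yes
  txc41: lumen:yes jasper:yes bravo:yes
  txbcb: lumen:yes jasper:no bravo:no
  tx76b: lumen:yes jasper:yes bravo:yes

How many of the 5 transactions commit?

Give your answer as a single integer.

tx3eb: all yes -> commit (commits=1)
tx74e: all yes -> commit (commits=2)
txc41: all yes -> commit (commits=3)
txbcb: no from jasper, bravo -> abort (commits=3)
tx76b: all yes -> commit (commits=4)

Answer: 4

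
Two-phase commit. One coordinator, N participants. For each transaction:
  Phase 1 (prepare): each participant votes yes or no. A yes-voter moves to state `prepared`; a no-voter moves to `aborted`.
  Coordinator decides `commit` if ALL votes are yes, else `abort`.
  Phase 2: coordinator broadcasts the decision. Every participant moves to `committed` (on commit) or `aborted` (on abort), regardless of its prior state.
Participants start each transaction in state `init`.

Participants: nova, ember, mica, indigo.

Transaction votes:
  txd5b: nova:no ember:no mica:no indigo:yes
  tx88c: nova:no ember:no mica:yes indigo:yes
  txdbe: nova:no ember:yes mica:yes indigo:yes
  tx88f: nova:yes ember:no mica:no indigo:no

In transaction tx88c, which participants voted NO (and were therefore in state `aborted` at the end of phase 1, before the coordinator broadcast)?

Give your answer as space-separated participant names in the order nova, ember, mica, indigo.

Answer: nova ember

Derivation:
Txn tx88c phase 1: nova no -> aborted; ember no -> aborted; mica yes -> prepared; indigo yes -> prepared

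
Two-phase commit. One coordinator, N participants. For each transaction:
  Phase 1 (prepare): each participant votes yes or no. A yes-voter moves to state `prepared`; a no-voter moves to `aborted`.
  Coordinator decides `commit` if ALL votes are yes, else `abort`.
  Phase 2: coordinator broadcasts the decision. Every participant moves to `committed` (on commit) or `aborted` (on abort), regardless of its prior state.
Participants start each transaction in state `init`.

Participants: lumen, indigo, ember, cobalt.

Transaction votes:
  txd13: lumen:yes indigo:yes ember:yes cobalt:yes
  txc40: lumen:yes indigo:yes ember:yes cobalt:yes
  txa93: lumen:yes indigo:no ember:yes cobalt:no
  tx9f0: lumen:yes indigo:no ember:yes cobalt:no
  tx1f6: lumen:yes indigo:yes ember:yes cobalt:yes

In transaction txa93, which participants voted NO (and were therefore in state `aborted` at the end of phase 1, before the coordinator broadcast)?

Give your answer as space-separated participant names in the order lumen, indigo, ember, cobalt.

Txn txa93 phase 1: lumen yes -> prepared; indigo no -> aborted; ember yes -> prepared; cobalt no -> aborted

Answer: indigo cobalt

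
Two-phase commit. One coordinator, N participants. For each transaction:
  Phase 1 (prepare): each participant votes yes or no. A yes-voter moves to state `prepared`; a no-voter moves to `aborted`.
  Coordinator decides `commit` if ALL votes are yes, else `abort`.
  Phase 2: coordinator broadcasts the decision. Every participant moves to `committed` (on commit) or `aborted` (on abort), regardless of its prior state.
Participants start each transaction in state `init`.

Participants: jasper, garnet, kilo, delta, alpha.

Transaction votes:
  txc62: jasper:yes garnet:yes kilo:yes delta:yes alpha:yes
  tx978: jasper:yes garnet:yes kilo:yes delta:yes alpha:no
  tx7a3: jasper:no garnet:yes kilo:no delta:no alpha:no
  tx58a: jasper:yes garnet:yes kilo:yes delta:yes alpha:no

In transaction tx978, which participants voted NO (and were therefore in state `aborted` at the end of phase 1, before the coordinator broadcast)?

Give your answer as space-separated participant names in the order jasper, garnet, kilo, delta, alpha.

Answer: alpha

Derivation:
Txn tx978 phase 1: jasper yes -> prepared; garnet yes -> prepared; kilo yes -> prepared; delta yes -> prepared; alpha no -> aborted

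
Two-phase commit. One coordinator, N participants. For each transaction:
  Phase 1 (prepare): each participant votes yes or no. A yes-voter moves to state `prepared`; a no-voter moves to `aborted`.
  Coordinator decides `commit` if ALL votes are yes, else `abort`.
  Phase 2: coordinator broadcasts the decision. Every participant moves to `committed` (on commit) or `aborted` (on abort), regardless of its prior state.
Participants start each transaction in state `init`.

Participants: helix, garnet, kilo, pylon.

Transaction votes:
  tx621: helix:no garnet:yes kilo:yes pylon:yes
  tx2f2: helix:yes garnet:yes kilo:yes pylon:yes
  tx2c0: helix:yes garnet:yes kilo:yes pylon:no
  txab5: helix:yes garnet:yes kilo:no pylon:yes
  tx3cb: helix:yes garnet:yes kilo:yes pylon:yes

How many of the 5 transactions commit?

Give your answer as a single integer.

Answer: 2

Derivation:
tx621: no from helix -> abort (commits=0)
tx2f2: all yes -> commit (commits=1)
tx2c0: no from pylon -> abort (commits=1)
txab5: no from kilo -> abort (commits=1)
tx3cb: all yes -> commit (commits=2)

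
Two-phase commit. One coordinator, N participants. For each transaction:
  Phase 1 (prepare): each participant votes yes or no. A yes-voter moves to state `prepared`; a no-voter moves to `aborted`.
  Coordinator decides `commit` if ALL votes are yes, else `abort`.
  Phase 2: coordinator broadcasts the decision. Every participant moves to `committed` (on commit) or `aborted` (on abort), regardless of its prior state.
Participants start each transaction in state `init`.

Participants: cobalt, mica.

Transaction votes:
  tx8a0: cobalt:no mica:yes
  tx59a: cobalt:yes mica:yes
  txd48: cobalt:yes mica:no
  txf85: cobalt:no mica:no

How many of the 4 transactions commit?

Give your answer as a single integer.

Answer: 1

Derivation:
tx8a0: no from cobalt -> abort (commits=0)
tx59a: all yes -> commit (commits=1)
txd48: no from mica -> abort (commits=1)
txf85: no from cobalt, mica -> abort (commits=1)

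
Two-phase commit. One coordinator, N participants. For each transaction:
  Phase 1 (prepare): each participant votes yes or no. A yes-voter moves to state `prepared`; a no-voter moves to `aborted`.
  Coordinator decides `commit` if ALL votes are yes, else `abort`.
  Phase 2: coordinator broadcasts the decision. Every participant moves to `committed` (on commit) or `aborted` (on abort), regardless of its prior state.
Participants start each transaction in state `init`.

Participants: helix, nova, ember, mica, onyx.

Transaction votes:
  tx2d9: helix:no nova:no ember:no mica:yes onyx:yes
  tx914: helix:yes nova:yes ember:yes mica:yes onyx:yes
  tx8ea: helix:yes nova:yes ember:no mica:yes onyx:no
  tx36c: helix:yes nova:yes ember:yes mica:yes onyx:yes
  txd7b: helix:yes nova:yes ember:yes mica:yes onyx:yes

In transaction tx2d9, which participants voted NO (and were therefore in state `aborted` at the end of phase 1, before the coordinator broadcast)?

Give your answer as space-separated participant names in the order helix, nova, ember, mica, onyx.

Txn tx2d9 phase 1: helix no -> aborted; nova no -> aborted; ember no -> aborted; mica yes -> prepared; onyx yes -> prepared

Answer: helix nova ember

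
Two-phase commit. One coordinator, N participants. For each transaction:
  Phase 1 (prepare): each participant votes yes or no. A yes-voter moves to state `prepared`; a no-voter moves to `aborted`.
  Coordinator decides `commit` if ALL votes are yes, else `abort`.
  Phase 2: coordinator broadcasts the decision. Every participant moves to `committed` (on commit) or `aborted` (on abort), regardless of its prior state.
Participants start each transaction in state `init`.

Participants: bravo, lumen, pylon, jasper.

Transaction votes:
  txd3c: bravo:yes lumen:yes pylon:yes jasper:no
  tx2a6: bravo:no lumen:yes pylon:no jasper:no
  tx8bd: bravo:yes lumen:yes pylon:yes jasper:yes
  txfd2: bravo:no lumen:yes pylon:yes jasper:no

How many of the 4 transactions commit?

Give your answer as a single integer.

Answer: 1

Derivation:
txd3c: no from jasper -> abort (commits=0)
tx2a6: no from bravo, pylon, jasper -> abort (commits=0)
tx8bd: all yes -> commit (commits=1)
txfd2: no from bravo, jasper -> abort (commits=1)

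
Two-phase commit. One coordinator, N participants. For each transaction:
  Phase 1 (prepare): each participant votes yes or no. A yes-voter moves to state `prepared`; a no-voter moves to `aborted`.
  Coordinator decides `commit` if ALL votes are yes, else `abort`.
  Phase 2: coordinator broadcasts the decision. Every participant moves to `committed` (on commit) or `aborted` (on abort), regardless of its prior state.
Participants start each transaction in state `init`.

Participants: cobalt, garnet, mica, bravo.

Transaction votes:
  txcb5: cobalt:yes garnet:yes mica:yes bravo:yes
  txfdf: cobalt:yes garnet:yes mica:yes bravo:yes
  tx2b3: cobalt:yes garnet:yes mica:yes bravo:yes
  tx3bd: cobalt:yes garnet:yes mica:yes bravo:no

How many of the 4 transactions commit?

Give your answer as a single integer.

Answer: 3

Derivation:
txcb5: all yes -> commit (commits=1)
txfdf: all yes -> commit (commits=2)
tx2b3: all yes -> commit (commits=3)
tx3bd: no from bravo -> abort (commits=3)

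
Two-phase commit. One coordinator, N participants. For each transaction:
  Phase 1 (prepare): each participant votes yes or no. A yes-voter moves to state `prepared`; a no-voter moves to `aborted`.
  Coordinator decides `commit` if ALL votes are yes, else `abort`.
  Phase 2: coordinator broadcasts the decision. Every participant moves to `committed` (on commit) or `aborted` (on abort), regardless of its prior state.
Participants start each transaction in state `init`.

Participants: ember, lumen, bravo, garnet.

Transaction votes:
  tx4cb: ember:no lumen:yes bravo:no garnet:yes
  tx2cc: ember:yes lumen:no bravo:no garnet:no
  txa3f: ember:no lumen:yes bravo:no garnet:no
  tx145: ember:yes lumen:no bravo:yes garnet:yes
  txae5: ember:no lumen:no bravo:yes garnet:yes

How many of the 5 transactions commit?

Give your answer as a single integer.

tx4cb: no from ember, bravo -> abort (commits=0)
tx2cc: no from lumen, bravo, garnet -> abort (commits=0)
txa3f: no from ember, bravo, garnet -> abort (commits=0)
tx145: no from lumen -> abort (commits=0)
txae5: no from ember, lumen -> abort (commits=0)

Answer: 0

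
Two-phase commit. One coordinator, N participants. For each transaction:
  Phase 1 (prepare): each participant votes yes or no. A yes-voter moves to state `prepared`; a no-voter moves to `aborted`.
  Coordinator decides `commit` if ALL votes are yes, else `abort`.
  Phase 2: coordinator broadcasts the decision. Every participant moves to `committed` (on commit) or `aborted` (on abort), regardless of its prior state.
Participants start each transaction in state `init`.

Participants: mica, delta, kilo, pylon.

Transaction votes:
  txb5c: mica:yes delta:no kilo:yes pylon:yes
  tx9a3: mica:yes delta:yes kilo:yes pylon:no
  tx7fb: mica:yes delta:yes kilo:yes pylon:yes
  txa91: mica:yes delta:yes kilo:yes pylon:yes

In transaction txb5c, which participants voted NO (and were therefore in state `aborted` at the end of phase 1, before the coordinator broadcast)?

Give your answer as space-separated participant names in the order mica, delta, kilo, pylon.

Txn txb5c phase 1: mica yes -> prepared; delta no -> aborted; kilo yes -> prepared; pylon yes -> prepared

Answer: delta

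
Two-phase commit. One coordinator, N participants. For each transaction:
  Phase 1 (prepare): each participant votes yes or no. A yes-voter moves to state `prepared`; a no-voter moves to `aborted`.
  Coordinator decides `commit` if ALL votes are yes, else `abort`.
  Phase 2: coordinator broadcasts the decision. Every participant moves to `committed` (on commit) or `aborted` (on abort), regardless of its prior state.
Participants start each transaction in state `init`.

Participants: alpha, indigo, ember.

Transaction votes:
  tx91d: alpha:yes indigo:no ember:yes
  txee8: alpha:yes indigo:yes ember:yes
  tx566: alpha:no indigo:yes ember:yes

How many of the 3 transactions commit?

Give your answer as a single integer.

Answer: 1

Derivation:
tx91d: no from indigo -> abort (commits=0)
txee8: all yes -> commit (commits=1)
tx566: no from alpha -> abort (commits=1)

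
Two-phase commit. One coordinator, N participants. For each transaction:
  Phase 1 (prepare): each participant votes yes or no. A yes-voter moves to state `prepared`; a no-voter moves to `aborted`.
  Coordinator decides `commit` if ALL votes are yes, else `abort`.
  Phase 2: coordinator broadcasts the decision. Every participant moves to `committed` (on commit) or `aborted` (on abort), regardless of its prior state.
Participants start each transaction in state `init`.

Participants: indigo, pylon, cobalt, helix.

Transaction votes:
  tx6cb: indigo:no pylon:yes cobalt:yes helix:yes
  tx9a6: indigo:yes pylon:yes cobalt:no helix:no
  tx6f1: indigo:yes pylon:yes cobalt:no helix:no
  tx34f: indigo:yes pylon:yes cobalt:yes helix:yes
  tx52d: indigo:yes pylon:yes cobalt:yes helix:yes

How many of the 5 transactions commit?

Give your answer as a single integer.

tx6cb: no from indigo -> abort (commits=0)
tx9a6: no from cobalt, helix -> abort (commits=0)
tx6f1: no from cobalt, helix -> abort (commits=0)
tx34f: all yes -> commit (commits=1)
tx52d: all yes -> commit (commits=2)

Answer: 2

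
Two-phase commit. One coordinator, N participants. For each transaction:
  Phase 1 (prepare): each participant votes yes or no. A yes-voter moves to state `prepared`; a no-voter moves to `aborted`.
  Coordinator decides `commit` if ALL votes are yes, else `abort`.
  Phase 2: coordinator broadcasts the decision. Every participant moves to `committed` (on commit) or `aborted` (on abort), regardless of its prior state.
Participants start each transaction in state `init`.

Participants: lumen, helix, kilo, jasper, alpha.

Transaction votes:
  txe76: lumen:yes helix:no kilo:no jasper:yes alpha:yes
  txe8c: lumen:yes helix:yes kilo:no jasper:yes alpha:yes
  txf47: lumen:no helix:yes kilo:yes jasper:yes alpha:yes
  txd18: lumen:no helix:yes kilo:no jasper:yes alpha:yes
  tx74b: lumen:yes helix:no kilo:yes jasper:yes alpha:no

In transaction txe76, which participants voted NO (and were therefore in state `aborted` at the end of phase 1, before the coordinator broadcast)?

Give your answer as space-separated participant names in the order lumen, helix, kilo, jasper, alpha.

Txn txe76 phase 1: lumen yes -> prepared; helix no -> aborted; kilo no -> aborted; jasper yes -> prepared; alpha yes -> prepared

Answer: helix kilo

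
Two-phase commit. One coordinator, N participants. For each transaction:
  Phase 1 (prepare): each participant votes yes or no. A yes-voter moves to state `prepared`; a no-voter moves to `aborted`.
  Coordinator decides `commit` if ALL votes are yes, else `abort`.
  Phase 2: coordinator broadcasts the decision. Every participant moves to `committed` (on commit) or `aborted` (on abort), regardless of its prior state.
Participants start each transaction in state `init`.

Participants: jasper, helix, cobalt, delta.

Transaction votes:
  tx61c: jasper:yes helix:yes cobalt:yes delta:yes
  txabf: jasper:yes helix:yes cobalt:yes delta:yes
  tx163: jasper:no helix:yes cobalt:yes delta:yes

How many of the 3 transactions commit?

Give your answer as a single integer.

tx61c: all yes -> commit (commits=1)
txabf: all yes -> commit (commits=2)
tx163: no from jasper -> abort (commits=2)

Answer: 2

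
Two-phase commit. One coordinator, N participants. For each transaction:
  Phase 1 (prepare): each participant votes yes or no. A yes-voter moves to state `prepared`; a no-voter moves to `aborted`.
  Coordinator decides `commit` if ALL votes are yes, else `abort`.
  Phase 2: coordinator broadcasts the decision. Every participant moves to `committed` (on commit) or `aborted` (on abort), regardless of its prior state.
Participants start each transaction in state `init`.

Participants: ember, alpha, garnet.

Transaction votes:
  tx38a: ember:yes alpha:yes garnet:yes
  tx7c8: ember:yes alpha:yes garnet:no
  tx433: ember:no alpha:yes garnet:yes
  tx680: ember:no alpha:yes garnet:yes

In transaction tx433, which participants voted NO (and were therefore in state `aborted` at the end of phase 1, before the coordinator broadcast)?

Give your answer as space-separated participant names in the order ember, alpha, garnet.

Txn tx433 phase 1: ember no -> aborted; alpha yes -> prepared; garnet yes -> prepared

Answer: ember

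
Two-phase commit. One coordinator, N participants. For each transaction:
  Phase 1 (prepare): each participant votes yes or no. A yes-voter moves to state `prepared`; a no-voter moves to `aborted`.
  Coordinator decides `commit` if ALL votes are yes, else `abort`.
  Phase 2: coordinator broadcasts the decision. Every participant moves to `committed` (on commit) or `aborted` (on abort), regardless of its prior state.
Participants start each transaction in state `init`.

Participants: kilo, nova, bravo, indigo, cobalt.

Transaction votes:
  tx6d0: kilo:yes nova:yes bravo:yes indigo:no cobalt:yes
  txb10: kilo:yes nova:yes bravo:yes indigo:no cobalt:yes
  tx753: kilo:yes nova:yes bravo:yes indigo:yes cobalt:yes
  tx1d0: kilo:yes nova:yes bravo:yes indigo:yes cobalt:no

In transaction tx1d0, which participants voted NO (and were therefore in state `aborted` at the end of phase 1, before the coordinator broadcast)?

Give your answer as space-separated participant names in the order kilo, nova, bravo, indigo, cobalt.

Answer: cobalt

Derivation:
Txn tx1d0 phase 1: kilo yes -> prepared; nova yes -> prepared; bravo yes -> prepared; indigo yes -> prepared; cobalt no -> aborted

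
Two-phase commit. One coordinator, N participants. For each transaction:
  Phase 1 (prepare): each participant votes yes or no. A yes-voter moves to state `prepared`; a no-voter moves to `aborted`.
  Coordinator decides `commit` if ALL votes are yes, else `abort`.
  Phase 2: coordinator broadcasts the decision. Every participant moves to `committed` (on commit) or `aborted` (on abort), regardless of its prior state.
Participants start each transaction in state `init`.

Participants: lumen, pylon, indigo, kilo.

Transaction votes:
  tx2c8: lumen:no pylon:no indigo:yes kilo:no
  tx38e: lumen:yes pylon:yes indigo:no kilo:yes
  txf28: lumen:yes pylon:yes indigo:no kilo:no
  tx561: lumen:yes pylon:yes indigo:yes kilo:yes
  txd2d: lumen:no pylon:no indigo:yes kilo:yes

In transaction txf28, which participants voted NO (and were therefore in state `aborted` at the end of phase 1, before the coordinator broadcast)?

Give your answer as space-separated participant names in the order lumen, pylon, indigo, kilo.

Answer: indigo kilo

Derivation:
Txn txf28 phase 1: lumen yes -> prepared; pylon yes -> prepared; indigo no -> aborted; kilo no -> aborted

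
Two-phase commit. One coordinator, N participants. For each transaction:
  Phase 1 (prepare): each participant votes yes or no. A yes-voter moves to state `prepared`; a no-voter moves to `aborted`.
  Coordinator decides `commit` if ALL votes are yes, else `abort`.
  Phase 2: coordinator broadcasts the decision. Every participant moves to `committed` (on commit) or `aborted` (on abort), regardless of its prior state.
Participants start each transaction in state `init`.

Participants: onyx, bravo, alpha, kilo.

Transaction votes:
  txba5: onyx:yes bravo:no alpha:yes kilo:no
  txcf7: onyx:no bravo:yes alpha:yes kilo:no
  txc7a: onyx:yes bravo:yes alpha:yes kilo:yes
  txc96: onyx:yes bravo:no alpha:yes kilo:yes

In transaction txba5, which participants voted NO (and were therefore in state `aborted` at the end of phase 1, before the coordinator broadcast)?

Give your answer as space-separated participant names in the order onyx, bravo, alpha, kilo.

Answer: bravo kilo

Derivation:
Txn txba5 phase 1: onyx yes -> prepared; bravo no -> aborted; alpha yes -> prepared; kilo no -> aborted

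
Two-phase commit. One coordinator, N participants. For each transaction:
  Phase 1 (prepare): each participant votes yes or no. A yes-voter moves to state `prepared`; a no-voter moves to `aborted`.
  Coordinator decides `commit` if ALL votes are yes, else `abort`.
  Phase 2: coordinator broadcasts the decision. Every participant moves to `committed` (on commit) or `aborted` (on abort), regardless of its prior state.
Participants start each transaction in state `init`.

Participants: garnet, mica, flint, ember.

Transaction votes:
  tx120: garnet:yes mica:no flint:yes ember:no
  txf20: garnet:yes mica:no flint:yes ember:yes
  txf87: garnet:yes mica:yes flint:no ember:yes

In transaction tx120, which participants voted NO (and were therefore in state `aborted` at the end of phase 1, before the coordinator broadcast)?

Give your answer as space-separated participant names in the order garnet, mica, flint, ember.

Answer: mica ember

Derivation:
Txn tx120 phase 1: garnet yes -> prepared; mica no -> aborted; flint yes -> prepared; ember no -> aborted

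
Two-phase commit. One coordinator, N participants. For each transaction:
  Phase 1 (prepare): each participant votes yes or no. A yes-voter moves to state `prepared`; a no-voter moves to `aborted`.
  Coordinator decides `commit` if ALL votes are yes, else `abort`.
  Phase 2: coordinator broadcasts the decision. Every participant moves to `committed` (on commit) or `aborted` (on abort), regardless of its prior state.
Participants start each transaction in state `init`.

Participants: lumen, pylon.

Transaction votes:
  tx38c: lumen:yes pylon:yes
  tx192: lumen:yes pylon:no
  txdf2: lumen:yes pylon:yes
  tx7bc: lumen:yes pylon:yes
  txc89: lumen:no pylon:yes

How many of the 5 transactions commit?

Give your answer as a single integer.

Answer: 3

Derivation:
tx38c: all yes -> commit (commits=1)
tx192: no from pylon -> abort (commits=1)
txdf2: all yes -> commit (commits=2)
tx7bc: all yes -> commit (commits=3)
txc89: no from lumen -> abort (commits=3)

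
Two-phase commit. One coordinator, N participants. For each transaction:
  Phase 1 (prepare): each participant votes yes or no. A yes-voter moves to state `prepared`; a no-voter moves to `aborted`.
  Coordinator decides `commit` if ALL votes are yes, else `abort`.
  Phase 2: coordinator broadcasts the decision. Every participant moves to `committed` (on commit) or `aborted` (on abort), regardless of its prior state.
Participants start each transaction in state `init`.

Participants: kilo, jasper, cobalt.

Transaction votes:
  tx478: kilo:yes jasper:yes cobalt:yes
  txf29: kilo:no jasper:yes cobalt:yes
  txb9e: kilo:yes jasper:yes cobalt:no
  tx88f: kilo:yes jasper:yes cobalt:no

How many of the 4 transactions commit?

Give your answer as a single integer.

Answer: 1

Derivation:
tx478: all yes -> commit (commits=1)
txf29: no from kilo -> abort (commits=1)
txb9e: no from cobalt -> abort (commits=1)
tx88f: no from cobalt -> abort (commits=1)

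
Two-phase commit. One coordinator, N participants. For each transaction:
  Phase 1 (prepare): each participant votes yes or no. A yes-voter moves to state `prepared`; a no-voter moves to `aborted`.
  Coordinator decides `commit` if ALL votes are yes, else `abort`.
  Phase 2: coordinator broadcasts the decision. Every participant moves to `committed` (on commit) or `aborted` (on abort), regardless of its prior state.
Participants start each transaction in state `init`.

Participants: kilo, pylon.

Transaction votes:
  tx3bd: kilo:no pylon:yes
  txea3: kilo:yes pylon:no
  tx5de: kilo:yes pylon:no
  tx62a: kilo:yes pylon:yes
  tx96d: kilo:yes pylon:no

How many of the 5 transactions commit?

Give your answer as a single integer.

tx3bd: no from kilo -> abort (commits=0)
txea3: no from pylon -> abort (commits=0)
tx5de: no from pylon -> abort (commits=0)
tx62a: all yes -> commit (commits=1)
tx96d: no from pylon -> abort (commits=1)

Answer: 1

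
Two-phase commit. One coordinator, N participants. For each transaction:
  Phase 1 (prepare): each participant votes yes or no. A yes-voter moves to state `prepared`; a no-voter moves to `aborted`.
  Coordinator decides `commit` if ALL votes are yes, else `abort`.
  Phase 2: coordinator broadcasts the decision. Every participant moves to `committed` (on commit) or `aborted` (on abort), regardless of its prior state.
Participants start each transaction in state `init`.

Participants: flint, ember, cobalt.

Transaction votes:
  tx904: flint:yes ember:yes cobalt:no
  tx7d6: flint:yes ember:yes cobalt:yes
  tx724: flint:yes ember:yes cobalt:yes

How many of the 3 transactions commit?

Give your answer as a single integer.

tx904: no from cobalt -> abort (commits=0)
tx7d6: all yes -> commit (commits=1)
tx724: all yes -> commit (commits=2)

Answer: 2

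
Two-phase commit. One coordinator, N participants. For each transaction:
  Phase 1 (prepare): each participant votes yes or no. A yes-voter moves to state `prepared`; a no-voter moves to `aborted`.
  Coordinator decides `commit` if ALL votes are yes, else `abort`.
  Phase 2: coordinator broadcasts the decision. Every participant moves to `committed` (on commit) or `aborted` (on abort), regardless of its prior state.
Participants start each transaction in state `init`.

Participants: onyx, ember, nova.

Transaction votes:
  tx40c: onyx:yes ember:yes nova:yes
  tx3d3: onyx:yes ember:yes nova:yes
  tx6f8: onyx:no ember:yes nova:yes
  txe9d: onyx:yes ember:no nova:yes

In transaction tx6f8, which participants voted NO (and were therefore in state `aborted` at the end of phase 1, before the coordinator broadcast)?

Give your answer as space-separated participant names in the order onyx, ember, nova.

Txn tx6f8 phase 1: onyx no -> aborted; ember yes -> prepared; nova yes -> prepared

Answer: onyx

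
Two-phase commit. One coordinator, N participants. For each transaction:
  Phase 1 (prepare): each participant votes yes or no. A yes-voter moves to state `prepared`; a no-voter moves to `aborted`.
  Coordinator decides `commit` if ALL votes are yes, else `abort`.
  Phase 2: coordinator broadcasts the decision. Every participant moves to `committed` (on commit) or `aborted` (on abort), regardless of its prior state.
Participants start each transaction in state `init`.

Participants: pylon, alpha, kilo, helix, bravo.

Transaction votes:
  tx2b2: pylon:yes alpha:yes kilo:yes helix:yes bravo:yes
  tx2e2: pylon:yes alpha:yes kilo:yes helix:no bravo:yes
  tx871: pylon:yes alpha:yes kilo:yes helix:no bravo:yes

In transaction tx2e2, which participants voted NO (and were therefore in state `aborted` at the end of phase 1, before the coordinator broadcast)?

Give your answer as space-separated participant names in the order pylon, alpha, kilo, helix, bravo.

Answer: helix

Derivation:
Txn tx2e2 phase 1: pylon yes -> prepared; alpha yes -> prepared; kilo yes -> prepared; helix no -> aborted; bravo yes -> prepared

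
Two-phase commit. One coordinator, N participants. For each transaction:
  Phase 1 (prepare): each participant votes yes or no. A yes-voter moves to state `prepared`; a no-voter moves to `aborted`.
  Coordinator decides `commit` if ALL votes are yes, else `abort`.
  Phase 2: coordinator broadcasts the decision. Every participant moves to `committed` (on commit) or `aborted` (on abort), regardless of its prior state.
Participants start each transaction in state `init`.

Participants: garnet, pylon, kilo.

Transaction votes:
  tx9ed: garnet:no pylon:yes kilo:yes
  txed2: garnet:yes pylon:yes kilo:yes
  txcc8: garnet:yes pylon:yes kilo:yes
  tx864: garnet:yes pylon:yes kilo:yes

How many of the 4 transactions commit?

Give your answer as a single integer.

tx9ed: no from garnet -> abort (commits=0)
txed2: all yes -> commit (commits=1)
txcc8: all yes -> commit (commits=2)
tx864: all yes -> commit (commits=3)

Answer: 3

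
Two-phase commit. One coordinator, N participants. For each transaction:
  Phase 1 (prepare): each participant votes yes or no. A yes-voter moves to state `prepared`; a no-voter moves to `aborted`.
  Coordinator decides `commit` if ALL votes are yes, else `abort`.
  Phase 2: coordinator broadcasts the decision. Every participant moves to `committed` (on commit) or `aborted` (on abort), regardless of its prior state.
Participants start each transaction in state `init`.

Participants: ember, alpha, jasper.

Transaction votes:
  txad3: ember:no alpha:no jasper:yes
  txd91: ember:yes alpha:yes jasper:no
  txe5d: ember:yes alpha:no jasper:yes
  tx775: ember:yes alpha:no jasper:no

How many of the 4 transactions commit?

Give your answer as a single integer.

txad3: no from ember, alpha -> abort (commits=0)
txd91: no from jasper -> abort (commits=0)
txe5d: no from alpha -> abort (commits=0)
tx775: no from alpha, jasper -> abort (commits=0)

Answer: 0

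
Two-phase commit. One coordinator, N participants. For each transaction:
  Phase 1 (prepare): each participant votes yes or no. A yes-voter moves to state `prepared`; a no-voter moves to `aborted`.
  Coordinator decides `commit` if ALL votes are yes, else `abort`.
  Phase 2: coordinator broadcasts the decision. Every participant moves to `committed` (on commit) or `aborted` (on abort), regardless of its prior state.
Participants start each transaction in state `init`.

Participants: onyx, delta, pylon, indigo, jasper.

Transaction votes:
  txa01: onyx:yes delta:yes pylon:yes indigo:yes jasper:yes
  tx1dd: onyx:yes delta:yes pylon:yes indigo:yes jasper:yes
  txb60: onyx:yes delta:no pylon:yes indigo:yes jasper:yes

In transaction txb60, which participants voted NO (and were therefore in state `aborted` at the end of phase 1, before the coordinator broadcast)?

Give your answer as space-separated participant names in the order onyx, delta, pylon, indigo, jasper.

Answer: delta

Derivation:
Txn txb60 phase 1: onyx yes -> prepared; delta no -> aborted; pylon yes -> prepared; indigo yes -> prepared; jasper yes -> prepared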